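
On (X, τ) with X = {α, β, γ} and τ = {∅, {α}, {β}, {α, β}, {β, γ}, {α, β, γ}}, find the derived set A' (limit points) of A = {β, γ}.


A' = {γ}

For each x ∈ X, list the open sets U ∈ τ with x ∈ U, then check whether U ∩ (A ∖ {x}) ≠ ∅ for every such U.
  x = α: open {α} ∋ x has {α} ∩ (A ∖ {α}) = ∅, so x is NOT a limit point.
  x = β: open {β} ∋ x has {β} ∩ (A ∖ {β}) = ∅, so x is NOT a limit point.
  x = γ: opens ∋ x are {β, γ}, {α, β, γ}; each meets A ∖ {γ}, so x IS a limit point.
Collecting: A' = {γ}.


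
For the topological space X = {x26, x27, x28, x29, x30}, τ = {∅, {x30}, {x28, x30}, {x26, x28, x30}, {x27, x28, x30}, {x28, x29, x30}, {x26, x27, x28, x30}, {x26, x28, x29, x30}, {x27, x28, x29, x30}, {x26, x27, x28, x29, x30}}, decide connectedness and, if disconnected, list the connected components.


(X, τ) is connected.

Find clopen sets (U ∈ τ with X ∖ U ∈ τ):
  U = ∅, X ∖ U = {x26, x27, x28, x29, x30} — both open, so U is clopen.
  U = {x26, x27, x28, x29, x30}, X ∖ U = ∅ — both open, so U is clopen.
Only trivial clopens (∅ and X) exist, so (X, τ) is connected.
Compute connected components by grouping points that agree on all clopens:
  component: {x26, x27, x28, x29, x30}


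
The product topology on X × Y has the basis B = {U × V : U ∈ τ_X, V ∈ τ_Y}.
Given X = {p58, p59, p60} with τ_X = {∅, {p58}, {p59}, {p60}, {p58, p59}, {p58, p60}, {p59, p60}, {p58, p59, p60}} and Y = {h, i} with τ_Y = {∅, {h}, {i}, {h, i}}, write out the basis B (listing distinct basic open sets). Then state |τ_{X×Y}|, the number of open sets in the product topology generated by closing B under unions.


Basis B = {∅ × ∅, {p58} × {h}, {p58} × {i}, {p59} × {h}, {p59} × {i}, {p60} × {h}, {p60} × {i}, {p58} × {h, i}, {p58, p59} × {h}, {p58, p60} × {h}, {p58, p59} × {i}, {p58, p60} × {i}, {p59} × {h, i}, {p59, p60} × {h}, {p59, p60} × {i}, {p60} × {h, i}, {p58, p59, p60} × {h}, {p58, p59, p60} × {i}, {p58, p59} × {h, i}, {p58, p60} × {h, i}, {p59, p60} × {h, i}, {p58, p59, p60} × {h, i}}; |τ_{X×Y}| = 64.

Enumerate products U × V with U ∈ τ_X, V ∈ τ_Y (deduplicated):
  ∅ × ∅ = {} (∅)
  {p58} × {h} = {(p58,h)}
  {p58} × {i} = {(p58,i)}
  {p59} × {h} = {(p59,h)}
  {p59} × {i} = {(p59,i)}
  {p60} × {h} = {(p60,h)}
  {p60} × {i} = {(p60,i)}
  {p58} × {h, i} = {(p58,h), (p58,i)}
  {p58, p59} × {h} = {(p58,h), (p59,h)}
  {p58, p60} × {h} = {(p58,h), (p60,h)}
  {p58, p59} × {i} = {(p58,i), (p59,i)}
  {p58, p60} × {i} = {(p58,i), (p60,i)}
  {p59} × {h, i} = {(p59,h), (p59,i)}
  {p59, p60} × {h} = {(p59,h), (p60,h)}
  {p59, p60} × {i} = {(p59,i), (p60,i)}
  {p60} × {h, i} = {(p60,h), (p60,i)}
  {p58, p59, p60} × {h} = {(p58,h), (p59,h), (p60,h)}
  {p58, p59, p60} × {i} = {(p58,i), (p59,i), (p60,i)}
  {p58, p59} × {h, i} = {(p58,h), (p58,i), (p59,h), (p59,i)}
  {p58, p60} × {h, i} = {(p58,h), (p58,i), (p60,h), (p60,i)}
  {p59, p60} × {h, i} = {(p59,h), (p59,i), (p60,h), (p60,i)}
  {p58, p59, p60} × {h, i} = {(p58,h), (p58,i), (p59,h), (p59,i), (p60,h), (p60,i)}
These 22 distinct sets form the basis B.
Close under arbitrary unions to get τ_{X×Y}; counting gives |τ_{X×Y}| = 64.


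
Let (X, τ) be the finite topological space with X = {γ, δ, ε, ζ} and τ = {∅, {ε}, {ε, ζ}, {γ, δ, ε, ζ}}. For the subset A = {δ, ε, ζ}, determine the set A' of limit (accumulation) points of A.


A' = {γ, δ, ζ}

For each x ∈ X, list the open sets U ∈ τ with x ∈ U, then check whether U ∩ (A ∖ {x}) ≠ ∅ for every such U.
  x = γ: opens ∋ x are {γ, δ, ε, ζ}; each meets A ∖ {γ}, so x IS a limit point.
  x = δ: opens ∋ x are {γ, δ, ε, ζ}; each meets A ∖ {δ}, so x IS a limit point.
  x = ε: open {ε} ∋ x has {ε} ∩ (A ∖ {ε}) = ∅, so x is NOT a limit point.
  x = ζ: opens ∋ x are {ε, ζ}, {γ, δ, ε, ζ}; each meets A ∖ {ζ}, so x IS a limit point.
Collecting: A' = {γ, δ, ζ}.


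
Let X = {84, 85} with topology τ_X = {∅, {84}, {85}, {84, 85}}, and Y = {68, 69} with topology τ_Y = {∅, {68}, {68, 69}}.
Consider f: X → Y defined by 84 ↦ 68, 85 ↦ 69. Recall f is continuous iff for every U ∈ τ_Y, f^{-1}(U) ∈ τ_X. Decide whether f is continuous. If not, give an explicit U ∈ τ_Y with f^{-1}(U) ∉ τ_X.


f IS continuous.

Compute f^{-1}(U) for each U ∈ τ_Y:
  U = ∅: f^{-1}(U) = ∅ ∈ τ_X ✓.
  U = {68}: f^{-1}(U) = {84} ∈ τ_X ✓.
  U = {68, 69}: f^{-1}(U) = {84, 85} ∈ τ_X ✓.
Every preimage lies in τ_X, so f IS continuous.


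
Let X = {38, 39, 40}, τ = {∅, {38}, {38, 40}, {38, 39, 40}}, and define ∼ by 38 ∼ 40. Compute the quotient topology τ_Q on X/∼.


X/∼ = {[38=40], [39]}; |τ_Q| = 3.

Equivalence classes: [38=40], [39].
Quotient map π: X → X/∼ sends 38 ↦ [38=40], 39 ↦ [39], 40 ↦ [38=40].
For each subset V ⊆ X/∼, compute π^{-1}(V) ⊆ X and check whether π^{-1}(V) ∈ τ. V is open in τ_Q iff π^{-1}(V) ∈ τ.
  V = {}: π^{-1}(V) = ∅ ∈ τ ✓.
  V = {[38=40]}: π^{-1}(V) = {38, 40} ∈ τ ✓.
  V = {[39]}: π^{-1}(V) = {39} ∉ τ ✗.
  V = {[38=40], [39]}: π^{-1}(V) = {38, 39, 40} ∈ τ ✓.
Open sets in the quotient: τ_Q = {{}, {[38=40]}, {[38=40], [39]}} (3 elements).


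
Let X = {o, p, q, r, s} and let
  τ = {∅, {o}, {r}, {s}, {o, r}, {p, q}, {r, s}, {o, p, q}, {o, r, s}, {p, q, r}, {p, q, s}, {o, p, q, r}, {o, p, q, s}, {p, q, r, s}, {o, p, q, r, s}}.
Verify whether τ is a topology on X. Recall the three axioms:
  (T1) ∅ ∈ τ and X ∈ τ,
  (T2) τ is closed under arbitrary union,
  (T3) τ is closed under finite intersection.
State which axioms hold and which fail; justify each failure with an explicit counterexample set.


τ is NOT a topology on X.

Axiom (T1): ∅ ∈ τ? Yes; X ∈ τ? Yes.
Axiom (T2/T3): check pairwise unions and intersections of members of τ.
Counterexample for (T2): {o} ∪ {s} = {o, s} ∉ τ. Therefore τ is NOT a topology.


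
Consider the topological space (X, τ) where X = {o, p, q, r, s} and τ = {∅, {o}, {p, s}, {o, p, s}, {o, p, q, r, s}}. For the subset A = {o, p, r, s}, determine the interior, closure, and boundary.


int(A) = {o, p, s}, cl(A) = {o, p, q, r, s}, ∂A = {q, r}.

Closed sets in (X, τ) are complements of opens:
  closed(X, τ) = {∅, {q, r}, {o, q, r}, {p, q, r, s}, {o, p, q, r, s}}.
int(A) = ⋃ {U ∈ τ : U ⊆ A}. Opens contained in A: ∅, {o}, {p, s}, {o, p, s}.
Taking the union of these: int(A) = {o, p, s}.
cl(A) = ⋂ {C closed : A ⊆ C}. Closed sets containing A: {o, p, q, r, s}.
Intersecting these: cl(A) = {o, p, q, r, s}.
∂A = cl(A) ∖ int(A) = {o, p, q, r, s} ∖ {o, p, s} = {q, r}.


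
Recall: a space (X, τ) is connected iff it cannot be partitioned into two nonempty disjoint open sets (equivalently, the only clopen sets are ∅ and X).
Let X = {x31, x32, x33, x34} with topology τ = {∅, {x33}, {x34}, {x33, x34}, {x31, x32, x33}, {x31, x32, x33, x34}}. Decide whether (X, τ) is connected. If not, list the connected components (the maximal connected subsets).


(X, τ) is disconnected; components = [{x34}, {x31, x32, x33}].

Find clopen sets (U ∈ τ with X ∖ U ∈ τ):
  U = ∅, X ∖ U = {x31, x32, x33, x34} — both open, so U is clopen.
  U = {x34}, X ∖ U = {x31, x32, x33} — both open, so U is clopen.
  U = {x31, x32, x33}, X ∖ U = {x34} — both open, so U is clopen.
  U = {x31, x32, x33, x34}, X ∖ U = ∅ — both open, so U is clopen.
Nontrivial clopen(s) exist: e.g. {x34}. So (X, τ) is disconnected.
Compute connected components by grouping points that agree on all clopens:
  component: {x34}
  component: {x31, x32, x33}


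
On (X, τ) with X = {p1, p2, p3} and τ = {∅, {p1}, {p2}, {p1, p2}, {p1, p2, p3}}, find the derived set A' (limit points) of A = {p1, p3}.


A' = {p3}

For each x ∈ X, list the open sets U ∈ τ with x ∈ U, then check whether U ∩ (A ∖ {x}) ≠ ∅ for every such U.
  x = p1: open {p1} ∋ x has {p1} ∩ (A ∖ {p1}) = ∅, so x is NOT a limit point.
  x = p2: open {p2} ∋ x has {p2} ∩ (A ∖ {p2}) = ∅, so x is NOT a limit point.
  x = p3: opens ∋ x are {p1, p2, p3}; each meets A ∖ {p3}, so x IS a limit point.
Collecting: A' = {p3}.


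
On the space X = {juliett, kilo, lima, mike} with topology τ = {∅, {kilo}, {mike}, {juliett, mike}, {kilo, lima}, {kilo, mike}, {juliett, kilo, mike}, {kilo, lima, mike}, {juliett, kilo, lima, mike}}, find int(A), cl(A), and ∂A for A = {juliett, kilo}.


int(A) = {kilo}, cl(A) = {juliett, kilo, lima}, ∂A = {juliett, lima}.

Closed sets in (X, τ) are complements of opens:
  closed(X, τ) = {∅, {juliett}, {lima}, {juliett, lima}, {juliett, mike}, {kilo, lima}, {juliett, kilo, lima}, {juliett, lima, mike}, {juliett, kilo, lima, mike}}.
int(A) = ⋃ {U ∈ τ : U ⊆ A}. Opens contained in A: ∅, {kilo}.
Taking the union of these: int(A) = {kilo}.
cl(A) = ⋂ {C closed : A ⊆ C}. Closed sets containing A: {juliett, kilo, lima}, {juliett, kilo, lima, mike}.
Intersecting these: cl(A) = {juliett, kilo, lima}.
∂A = cl(A) ∖ int(A) = {juliett, kilo, lima} ∖ {kilo} = {juliett, lima}.


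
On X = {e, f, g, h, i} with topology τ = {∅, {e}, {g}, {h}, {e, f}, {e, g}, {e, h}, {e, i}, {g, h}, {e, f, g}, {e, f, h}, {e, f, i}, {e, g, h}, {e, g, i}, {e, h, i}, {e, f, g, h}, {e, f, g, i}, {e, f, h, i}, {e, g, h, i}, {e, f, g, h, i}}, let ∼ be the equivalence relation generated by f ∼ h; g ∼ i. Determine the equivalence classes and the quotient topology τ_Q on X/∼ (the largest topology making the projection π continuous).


X/∼ = {[e], [f=h], [g=i]}; |τ_Q| = 5.

Equivalence classes: [e], [f=h], [g=i].
Quotient map π: X → X/∼ sends e ↦ [e], f ↦ [f=h], g ↦ [g=i], h ↦ [f=h], i ↦ [g=i].
For each subset V ⊆ X/∼, compute π^{-1}(V) ⊆ X and check whether π^{-1}(V) ∈ τ. V is open in τ_Q iff π^{-1}(V) ∈ τ.
  V = {}: π^{-1}(V) = ∅ ∈ τ ✓.
  V = {[e]}: π^{-1}(V) = {e} ∈ τ ✓.
  V = {[f=h]}: π^{-1}(V) = {f, h} ∉ τ ✗.
  V = {[e], [f=h]}: π^{-1}(V) = {e, f, h} ∈ τ ✓.
  V = {[g=i]}: π^{-1}(V) = {g, i} ∉ τ ✗.
  V = {[e], [g=i]}: π^{-1}(V) = {e, g, i} ∈ τ ✓.
  V = {[f=h], [g=i]}: π^{-1}(V) = {f, g, h, i} ∉ τ ✗.
  V = {[e], [f=h], [g=i]}: π^{-1}(V) = {e, f, g, h, i} ∈ τ ✓.
Open sets in the quotient: τ_Q = {{}, {[e]}, {[e], [f=h]}, {[e], [g=i]}, {[e], [f=h], [g=i]}} (5 elements).


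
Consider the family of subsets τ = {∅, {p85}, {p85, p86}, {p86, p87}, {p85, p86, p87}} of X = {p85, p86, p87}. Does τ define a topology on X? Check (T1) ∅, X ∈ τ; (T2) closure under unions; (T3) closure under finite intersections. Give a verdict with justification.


τ is NOT a topology on X.

Axiom (T1): ∅ ∈ τ? Yes; X ∈ τ? Yes.
Axiom (T2/T3): check pairwise unions and intersections of members of τ.
Counterexample for (T3): {p85, p86} ∩ {p86, p87} = {p86} ∉ τ. Therefore τ is NOT a topology.


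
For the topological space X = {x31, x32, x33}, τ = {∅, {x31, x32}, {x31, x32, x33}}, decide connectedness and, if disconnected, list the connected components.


(X, τ) is connected.

Find clopen sets (U ∈ τ with X ∖ U ∈ τ):
  U = ∅, X ∖ U = {x31, x32, x33} — both open, so U is clopen.
  U = {x31, x32, x33}, X ∖ U = ∅ — both open, so U is clopen.
Only trivial clopens (∅ and X) exist, so (X, τ) is connected.
Compute connected components by grouping points that agree on all clopens:
  component: {x31, x32, x33}


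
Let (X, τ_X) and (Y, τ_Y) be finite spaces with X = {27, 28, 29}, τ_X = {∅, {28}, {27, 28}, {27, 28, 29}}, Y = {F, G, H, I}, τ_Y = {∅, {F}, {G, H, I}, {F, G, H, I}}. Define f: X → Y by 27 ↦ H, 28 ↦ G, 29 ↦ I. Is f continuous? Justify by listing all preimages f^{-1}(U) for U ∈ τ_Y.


f IS continuous.

Compute f^{-1}(U) for each U ∈ τ_Y:
  U = ∅: f^{-1}(U) = ∅ ∈ τ_X ✓.
  U = {F}: f^{-1}(U) = ∅ ∈ τ_X ✓.
  U = {G, H, I}: f^{-1}(U) = {27, 28, 29} ∈ τ_X ✓.
  U = {F, G, H, I}: f^{-1}(U) = {27, 28, 29} ∈ τ_X ✓.
Every preimage lies in τ_X, so f IS continuous.


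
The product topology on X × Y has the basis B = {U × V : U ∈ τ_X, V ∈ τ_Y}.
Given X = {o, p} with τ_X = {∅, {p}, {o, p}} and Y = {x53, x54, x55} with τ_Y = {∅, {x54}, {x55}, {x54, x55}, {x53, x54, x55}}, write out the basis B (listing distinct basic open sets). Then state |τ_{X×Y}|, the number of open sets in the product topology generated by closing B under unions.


Basis B = {∅ × ∅, {p} × {x54}, {p} × {x55}, {o, p} × {x54}, {o, p} × {x55}, {p} × {x54, x55}, {p} × {x53, x54, x55}, {o, p} × {x54, x55}, {o, p} × {x53, x54, x55}}; |τ_{X×Y}| = 14.

Enumerate products U × V with U ∈ τ_X, V ∈ τ_Y (deduplicated):
  ∅ × ∅ = {} (∅)
  {p} × {x54} = {(p,x54)}
  {p} × {x55} = {(p,x55)}
  {o, p} × {x54} = {(o,x54), (p,x54)}
  {o, p} × {x55} = {(o,x55), (p,x55)}
  {p} × {x54, x55} = {(p,x54), (p,x55)}
  {p} × {x53, x54, x55} = {(p,x53), (p,x54), (p,x55)}
  {o, p} × {x54, x55} = {(o,x54), (o,x55), (p,x54), (p,x55)}
  {o, p} × {x53, x54, x55} = {(o,x53), (o,x54), (o,x55), (p,x53), (p,x54), (p,x55)}
These 9 distinct sets form the basis B.
Close under arbitrary unions to get τ_{X×Y}; counting gives |τ_{X×Y}| = 14.


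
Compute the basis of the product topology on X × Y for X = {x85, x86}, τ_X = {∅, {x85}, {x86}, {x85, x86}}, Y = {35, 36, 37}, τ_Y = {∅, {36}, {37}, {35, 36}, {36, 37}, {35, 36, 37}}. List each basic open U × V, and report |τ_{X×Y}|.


Basis B = {∅ × ∅, {x85} × {36}, {x85} × {37}, {x86} × {36}, {x86} × {37}, {x85} × {35, 36}, {x85} × {36, 37}, {x85, x86} × {36}, {x85, x86} × {37}, {x86} × {35, 36}, {x86} × {36, 37}, {x85} × {35, 36, 37}, {x86} × {35, 36, 37}, {x85, x86} × {35, 36}, {x85, x86} × {36, 37}, {x85, x86} × {35, 36, 37}}; |τ_{X×Y}| = 36.

Enumerate products U × V with U ∈ τ_X, V ∈ τ_Y (deduplicated):
  ∅ × ∅ = {} (∅)
  {x85} × {36} = {(x85,36)}
  {x85} × {37} = {(x85,37)}
  {x86} × {36} = {(x86,36)}
  {x86} × {37} = {(x86,37)}
  {x85} × {35, 36} = {(x85,35), (x85,36)}
  {x85} × {36, 37} = {(x85,36), (x85,37)}
  {x85, x86} × {36} = {(x85,36), (x86,36)}
  {x85, x86} × {37} = {(x85,37), (x86,37)}
  {x86} × {35, 36} = {(x86,35), (x86,36)}
  {x86} × {36, 37} = {(x86,36), (x86,37)}
  {x85} × {35, 36, 37} = {(x85,35), (x85,36), (x85,37)}
  {x86} × {35, 36, 37} = {(x86,35), (x86,36), (x86,37)}
  {x85, x86} × {35, 36} = {(x85,35), (x85,36), (x86,35), (x86,36)}
  {x85, x86} × {36, 37} = {(x85,36), (x85,37), (x86,36), (x86,37)}
  {x85, x86} × {35, 36, 37} = {(x85,35), (x85,36), (x85,37), (x86,35), (x86,36), (x86,37)}
These 16 distinct sets form the basis B.
Close under arbitrary unions to get τ_{X×Y}; counting gives |τ_{X×Y}| = 36.


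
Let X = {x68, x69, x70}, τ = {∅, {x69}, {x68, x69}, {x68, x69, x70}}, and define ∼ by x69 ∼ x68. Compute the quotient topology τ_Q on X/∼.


X/∼ = {[x68=x69], [x70]}; |τ_Q| = 3.

Equivalence classes: [x68=x69], [x70].
Quotient map π: X → X/∼ sends x68 ↦ [x68=x69], x69 ↦ [x68=x69], x70 ↦ [x70].
For each subset V ⊆ X/∼, compute π^{-1}(V) ⊆ X and check whether π^{-1}(V) ∈ τ. V is open in τ_Q iff π^{-1}(V) ∈ τ.
  V = {}: π^{-1}(V) = ∅ ∈ τ ✓.
  V = {[x68=x69]}: π^{-1}(V) = {x68, x69} ∈ τ ✓.
  V = {[x70]}: π^{-1}(V) = {x70} ∉ τ ✗.
  V = {[x68=x69], [x70]}: π^{-1}(V) = {x68, x69, x70} ∈ τ ✓.
Open sets in the quotient: τ_Q = {{}, {[x68=x69]}, {[x68=x69], [x70]}} (3 elements).


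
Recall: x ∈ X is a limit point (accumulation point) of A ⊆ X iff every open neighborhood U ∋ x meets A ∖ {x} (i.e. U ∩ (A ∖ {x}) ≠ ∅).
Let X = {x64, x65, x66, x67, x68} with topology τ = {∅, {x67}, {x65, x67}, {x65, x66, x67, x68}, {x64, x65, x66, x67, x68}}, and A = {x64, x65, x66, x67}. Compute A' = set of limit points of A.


A' = {x64, x65, x66, x68}

For each x ∈ X, list the open sets U ∈ τ with x ∈ U, then check whether U ∩ (A ∖ {x}) ≠ ∅ for every such U.
  x = x64: opens ∋ x are {x64, x65, x66, x67, x68}; each meets A ∖ {x64}, so x IS a limit point.
  x = x65: opens ∋ x are {x65, x67}, {x65, x66, x67, x68}, {x64, x65, x66, x67, x68}; each meets A ∖ {x65}, so x IS a limit point.
  x = x66: opens ∋ x are {x65, x66, x67, x68}, {x64, x65, x66, x67, x68}; each meets A ∖ {x66}, so x IS a limit point.
  x = x67: open {x67} ∋ x has {x67} ∩ (A ∖ {x67}) = ∅, so x is NOT a limit point.
  x = x68: opens ∋ x are {x65, x66, x67, x68}, {x64, x65, x66, x67, x68}; each meets A ∖ {x68}, so x IS a limit point.
Collecting: A' = {x64, x65, x66, x68}.


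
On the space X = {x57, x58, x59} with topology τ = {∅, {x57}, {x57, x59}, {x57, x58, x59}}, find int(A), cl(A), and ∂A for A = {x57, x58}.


int(A) = {x57}, cl(A) = {x57, x58, x59}, ∂A = {x58, x59}.

Closed sets in (X, τ) are complements of opens:
  closed(X, τ) = {∅, {x58}, {x58, x59}, {x57, x58, x59}}.
int(A) = ⋃ {U ∈ τ : U ⊆ A}. Opens contained in A: ∅, {x57}.
Taking the union of these: int(A) = {x57}.
cl(A) = ⋂ {C closed : A ⊆ C}. Closed sets containing A: {x57, x58, x59}.
Intersecting these: cl(A) = {x57, x58, x59}.
∂A = cl(A) ∖ int(A) = {x57, x58, x59} ∖ {x57} = {x58, x59}.


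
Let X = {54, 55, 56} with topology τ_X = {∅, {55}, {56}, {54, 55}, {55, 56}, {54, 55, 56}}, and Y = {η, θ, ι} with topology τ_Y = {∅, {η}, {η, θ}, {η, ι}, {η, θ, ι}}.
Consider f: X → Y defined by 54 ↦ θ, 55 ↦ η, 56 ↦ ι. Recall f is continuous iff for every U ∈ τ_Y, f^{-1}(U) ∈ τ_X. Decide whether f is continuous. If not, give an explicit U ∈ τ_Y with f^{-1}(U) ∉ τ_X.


f IS continuous.

Compute f^{-1}(U) for each U ∈ τ_Y:
  U = ∅: f^{-1}(U) = ∅ ∈ τ_X ✓.
  U = {η}: f^{-1}(U) = {55} ∈ τ_X ✓.
  U = {η, θ}: f^{-1}(U) = {54, 55} ∈ τ_X ✓.
  U = {η, ι}: f^{-1}(U) = {55, 56} ∈ τ_X ✓.
  U = {η, θ, ι}: f^{-1}(U) = {54, 55, 56} ∈ τ_X ✓.
Every preimage lies in τ_X, so f IS continuous.


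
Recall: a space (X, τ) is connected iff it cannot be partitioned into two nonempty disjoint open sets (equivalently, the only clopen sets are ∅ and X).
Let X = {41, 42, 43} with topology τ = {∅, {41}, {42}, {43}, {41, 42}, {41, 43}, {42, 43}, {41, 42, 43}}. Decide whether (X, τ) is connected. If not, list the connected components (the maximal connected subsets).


(X, τ) is disconnected; components = [{41}, {42}, {43}].

Find clopen sets (U ∈ τ with X ∖ U ∈ τ):
  U = ∅, X ∖ U = {41, 42, 43} — both open, so U is clopen.
  U = {41}, X ∖ U = {42, 43} — both open, so U is clopen.
  U = {42}, X ∖ U = {41, 43} — both open, so U is clopen.
  U = {43}, X ∖ U = {41, 42} — both open, so U is clopen.
  U = {41, 42}, X ∖ U = {43} — both open, so U is clopen.
  U = {41, 43}, X ∖ U = {42} — both open, so U is clopen.
  U = {42, 43}, X ∖ U = {41} — both open, so U is clopen.
  U = {41, 42, 43}, X ∖ U = ∅ — both open, so U is clopen.
Nontrivial clopen(s) exist: e.g. {42}. So (X, τ) is disconnected.
Compute connected components by grouping points that agree on all clopens:
  component: {41}
  component: {42}
  component: {43}


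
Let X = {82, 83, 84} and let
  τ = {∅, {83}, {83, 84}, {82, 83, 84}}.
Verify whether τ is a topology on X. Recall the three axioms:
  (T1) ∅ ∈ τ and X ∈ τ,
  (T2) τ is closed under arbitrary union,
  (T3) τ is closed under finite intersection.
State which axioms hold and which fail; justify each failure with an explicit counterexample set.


τ IS a topology on X.

Axiom (T1): ∅ ∈ τ? Yes; X ∈ τ? Yes.
Axiom (T2/T3): check pairwise unions and intersections of members of τ.
All pairwise intersections and unions checked — each lies in τ. Therefore τ satisfies (T1), (T2), (T3): it IS a topology on X.


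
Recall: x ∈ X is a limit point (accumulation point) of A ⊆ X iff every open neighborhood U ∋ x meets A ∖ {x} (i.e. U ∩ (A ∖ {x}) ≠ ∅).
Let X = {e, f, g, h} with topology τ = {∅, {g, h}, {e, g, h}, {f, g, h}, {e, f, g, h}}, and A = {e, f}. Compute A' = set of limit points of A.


A' = ∅

For each x ∈ X, list the open sets U ∈ τ with x ∈ U, then check whether U ∩ (A ∖ {x}) ≠ ∅ for every such U.
  x = e: open {e, g, h} ∋ x has {e, g, h} ∩ (A ∖ {e}) = ∅, so x is NOT a limit point.
  x = f: open {f, g, h} ∋ x has {f, g, h} ∩ (A ∖ {f}) = ∅, so x is NOT a limit point.
  x = g: open {g, h} ∋ x has {g, h} ∩ (A ∖ {g}) = ∅, so x is NOT a limit point.
  x = h: open {g, h} ∋ x has {g, h} ∩ (A ∖ {h}) = ∅, so x is NOT a limit point.
Collecting: A' = ∅.


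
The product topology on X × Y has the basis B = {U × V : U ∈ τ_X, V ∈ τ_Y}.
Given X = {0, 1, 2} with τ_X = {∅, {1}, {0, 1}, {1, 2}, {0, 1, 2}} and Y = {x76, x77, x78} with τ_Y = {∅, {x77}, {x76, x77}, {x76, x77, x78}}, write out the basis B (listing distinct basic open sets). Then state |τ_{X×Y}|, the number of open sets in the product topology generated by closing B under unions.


Basis B = {∅ × ∅, {1} × {x77}, {0, 1} × {x77}, {1} × {x76, x77}, {1, 2} × {x77}, {0, 1, 2} × {x77}, {1} × {x76, x77, x78}, {0, 1} × {x76, x77}, {1, 2} × {x76, x77}, {0, 1} × {x76, x77, x78}, {0, 1, 2} × {x76, x77}, {1, 2} × {x76, x77, x78}, {0, 1, 2} × {x76, x77, x78}}; |τ_{X×Y}| = 30.

Enumerate products U × V with U ∈ τ_X, V ∈ τ_Y (deduplicated):
  ∅ × ∅ = {} (∅)
  {1} × {x77} = {(1,x77)}
  {0, 1} × {x77} = {(0,x77), (1,x77)}
  {1} × {x76, x77} = {(1,x76), (1,x77)}
  {1, 2} × {x77} = {(1,x77), (2,x77)}
  {0, 1, 2} × {x77} = {(0,x77), (1,x77), (2,x77)}
  {1} × {x76, x77, x78} = {(1,x76), (1,x77), (1,x78)}
  {0, 1} × {x76, x77} = {(0,x76), (0,x77), (1,x76), (1,x77)}
  {1, 2} × {x76, x77} = {(1,x76), (1,x77), (2,x76), (2,x77)}
  {0, 1} × {x76, x77, x78} = {(0,x76), (0,x77), (0,x78), (1,x76), (1,x77), (1,x78)}
  {0, 1, 2} × {x76, x77} = {(0,x76), (0,x77), (1,x76), (1,x77), (2,x76), (2,x77)}
  {1, 2} × {x76, x77, x78} = {(1,x76), (1,x77), (1,x78), (2,x76), (2,x77), (2,x78)}
  {0, 1, 2} × {x76, x77, x78} = {(0,x76), (0,x77), (0,x78), (1,x76), (1,x77), (1,x78), (2,x76), (2,x77), (2,x78)}
These 13 distinct sets form the basis B.
Close under arbitrary unions to get τ_{X×Y}; counting gives |τ_{X×Y}| = 30.


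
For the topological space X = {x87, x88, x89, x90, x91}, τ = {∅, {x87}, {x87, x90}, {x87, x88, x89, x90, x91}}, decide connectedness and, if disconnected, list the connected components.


(X, τ) is connected.

Find clopen sets (U ∈ τ with X ∖ U ∈ τ):
  U = ∅, X ∖ U = {x87, x88, x89, x90, x91} — both open, so U is clopen.
  U = {x87, x88, x89, x90, x91}, X ∖ U = ∅ — both open, so U is clopen.
Only trivial clopens (∅ and X) exist, so (X, τ) is connected.
Compute connected components by grouping points that agree on all clopens:
  component: {x87, x88, x89, x90, x91}


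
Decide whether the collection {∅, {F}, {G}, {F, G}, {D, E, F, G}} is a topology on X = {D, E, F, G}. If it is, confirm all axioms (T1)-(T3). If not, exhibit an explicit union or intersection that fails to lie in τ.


τ IS a topology on X.

Axiom (T1): ∅ ∈ τ? Yes; X ∈ τ? Yes.
Axiom (T2/T3): check pairwise unions and intersections of members of τ.
All pairwise intersections and unions checked — each lies in τ. Therefore τ satisfies (T1), (T2), (T3): it IS a topology on X.


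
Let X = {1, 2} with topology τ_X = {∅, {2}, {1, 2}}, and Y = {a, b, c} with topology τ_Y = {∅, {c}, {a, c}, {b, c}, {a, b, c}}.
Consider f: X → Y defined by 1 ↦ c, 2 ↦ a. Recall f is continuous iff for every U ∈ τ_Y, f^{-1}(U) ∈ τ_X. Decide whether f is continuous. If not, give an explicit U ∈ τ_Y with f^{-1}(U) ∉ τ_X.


f is NOT continuous.

Compute f^{-1}(U) for each U ∈ τ_Y:
  U = ∅: f^{-1}(U) = ∅ ∈ τ_X ✓.
  U = {c}: f^{-1}(U) = {1} ∉ τ_X ✗.
  U = {a, c}: f^{-1}(U) = {1, 2} ∈ τ_X ✓.
  U = {b, c}: f^{-1}(U) = {1} ∉ τ_X ✗.
  U = {a, b, c}: f^{-1}(U) = {1, 2} ∈ τ_X ✓.
Found U = {c} with f^{-1}(U) = {1} not in τ_X. Therefore f is NOT continuous.


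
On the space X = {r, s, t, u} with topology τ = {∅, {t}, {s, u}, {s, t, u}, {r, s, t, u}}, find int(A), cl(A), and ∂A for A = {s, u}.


int(A) = {s, u}, cl(A) = {r, s, u}, ∂A = {r}.

Closed sets in (X, τ) are complements of opens:
  closed(X, τ) = {∅, {r}, {r, t}, {r, s, u}, {r, s, t, u}}.
int(A) = ⋃ {U ∈ τ : U ⊆ A}. Opens contained in A: ∅, {s, u}.
Taking the union of these: int(A) = {s, u}.
cl(A) = ⋂ {C closed : A ⊆ C}. Closed sets containing A: {r, s, u}, {r, s, t, u}.
Intersecting these: cl(A) = {r, s, u}.
∂A = cl(A) ∖ int(A) = {r, s, u} ∖ {s, u} = {r}.


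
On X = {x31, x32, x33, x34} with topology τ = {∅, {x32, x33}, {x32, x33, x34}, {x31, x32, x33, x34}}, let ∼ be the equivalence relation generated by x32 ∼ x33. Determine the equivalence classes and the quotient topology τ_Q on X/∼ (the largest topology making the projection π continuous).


X/∼ = {[x31], [x32=x33], [x34]}; |τ_Q| = 4.

Equivalence classes: [x31], [x32=x33], [x34].
Quotient map π: X → X/∼ sends x31 ↦ [x31], x32 ↦ [x32=x33], x33 ↦ [x32=x33], x34 ↦ [x34].
For each subset V ⊆ X/∼, compute π^{-1}(V) ⊆ X and check whether π^{-1}(V) ∈ τ. V is open in τ_Q iff π^{-1}(V) ∈ τ.
  V = {}: π^{-1}(V) = ∅ ∈ τ ✓.
  V = {[x31]}: π^{-1}(V) = {x31} ∉ τ ✗.
  V = {[x32=x33]}: π^{-1}(V) = {x32, x33} ∈ τ ✓.
  V = {[x31], [x32=x33]}: π^{-1}(V) = {x31, x32, x33} ∉ τ ✗.
  V = {[x34]}: π^{-1}(V) = {x34} ∉ τ ✗.
  V = {[x31], [x34]}: π^{-1}(V) = {x31, x34} ∉ τ ✗.
  V = {[x32=x33], [x34]}: π^{-1}(V) = {x32, x33, x34} ∈ τ ✓.
  V = {[x31], [x32=x33], [x34]}: π^{-1}(V) = {x31, x32, x33, x34} ∈ τ ✓.
Open sets in the quotient: τ_Q = {{}, {[x32=x33]}, {[x32=x33], [x34]}, {[x31], [x32=x33], [x34]}} (4 elements).


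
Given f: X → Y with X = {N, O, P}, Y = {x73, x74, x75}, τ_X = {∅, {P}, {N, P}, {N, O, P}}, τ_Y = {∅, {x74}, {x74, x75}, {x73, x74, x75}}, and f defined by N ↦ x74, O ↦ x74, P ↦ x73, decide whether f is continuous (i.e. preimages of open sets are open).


f is NOT continuous.

Compute f^{-1}(U) for each U ∈ τ_Y:
  U = ∅: f^{-1}(U) = ∅ ∈ τ_X ✓.
  U = {x74}: f^{-1}(U) = {N, O} ∉ τ_X ✗.
  U = {x74, x75}: f^{-1}(U) = {N, O} ∉ τ_X ✗.
  U = {x73, x74, x75}: f^{-1}(U) = {N, O, P} ∈ τ_X ✓.
Found U = {x74} with f^{-1}(U) = {N, O} not in τ_X. Therefore f is NOT continuous.


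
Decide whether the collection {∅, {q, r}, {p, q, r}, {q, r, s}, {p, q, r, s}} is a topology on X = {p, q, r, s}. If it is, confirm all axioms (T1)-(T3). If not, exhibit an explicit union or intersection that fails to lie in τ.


τ IS a topology on X.

Axiom (T1): ∅ ∈ τ? Yes; X ∈ τ? Yes.
Axiom (T2/T3): check pairwise unions and intersections of members of τ.
All pairwise intersections and unions checked — each lies in τ. Therefore τ satisfies (T1), (T2), (T3): it IS a topology on X.


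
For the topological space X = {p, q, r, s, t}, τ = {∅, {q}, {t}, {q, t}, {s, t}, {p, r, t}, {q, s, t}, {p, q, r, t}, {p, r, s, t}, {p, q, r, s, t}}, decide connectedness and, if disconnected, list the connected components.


(X, τ) is disconnected; components = [{q}, {p, r, s, t}].

Find clopen sets (U ∈ τ with X ∖ U ∈ τ):
  U = ∅, X ∖ U = {p, q, r, s, t} — both open, so U is clopen.
  U = {q}, X ∖ U = {p, r, s, t} — both open, so U is clopen.
  U = {p, r, s, t}, X ∖ U = {q} — both open, so U is clopen.
  U = {p, q, r, s, t}, X ∖ U = ∅ — both open, so U is clopen.
Nontrivial clopen(s) exist: e.g. {q}. So (X, τ) is disconnected.
Compute connected components by grouping points that agree on all clopens:
  component: {q}
  component: {p, r, s, t}


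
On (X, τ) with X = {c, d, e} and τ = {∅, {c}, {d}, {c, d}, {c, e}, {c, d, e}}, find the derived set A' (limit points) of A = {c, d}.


A' = {e}

For each x ∈ X, list the open sets U ∈ τ with x ∈ U, then check whether U ∩ (A ∖ {x}) ≠ ∅ for every such U.
  x = c: open {c} ∋ x has {c} ∩ (A ∖ {c}) = ∅, so x is NOT a limit point.
  x = d: open {d} ∋ x has {d} ∩ (A ∖ {d}) = ∅, so x is NOT a limit point.
  x = e: opens ∋ x are {c, e}, {c, d, e}; each meets A ∖ {e}, so x IS a limit point.
Collecting: A' = {e}.


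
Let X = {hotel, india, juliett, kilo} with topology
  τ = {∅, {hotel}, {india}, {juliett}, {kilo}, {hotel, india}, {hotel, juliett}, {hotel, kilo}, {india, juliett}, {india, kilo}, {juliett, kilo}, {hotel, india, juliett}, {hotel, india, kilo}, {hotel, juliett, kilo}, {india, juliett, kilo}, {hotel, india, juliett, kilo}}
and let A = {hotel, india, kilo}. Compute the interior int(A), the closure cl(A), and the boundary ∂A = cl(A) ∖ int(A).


int(A) = {hotel, india, kilo}, cl(A) = {hotel, india, kilo}, ∂A = ∅.

Closed sets in (X, τ) are complements of opens:
  closed(X, τ) = {∅, {hotel}, {india}, {juliett}, {kilo}, {hotel, india}, {hotel, juliett}, {hotel, kilo}, {india, juliett}, {india, kilo}, {juliett, kilo}, {hotel, india, juliett}, {hotel, india, kilo}, {hotel, juliett, kilo}, {india, juliett, kilo}, {hotel, india, juliett, kilo}}.
int(A) = ⋃ {U ∈ τ : U ⊆ A}. Opens contained in A: ∅, {hotel}, {india}, {kilo}, {hotel, india}, {hotel, kilo}, {india, kilo}, {hotel, india, kilo}.
Taking the union of these: int(A) = {hotel, india, kilo}.
cl(A) = ⋂ {C closed : A ⊆ C}. Closed sets containing A: {hotel, india, kilo}, {hotel, india, juliett, kilo}.
Intersecting these: cl(A) = {hotel, india, kilo}.
∂A = cl(A) ∖ int(A) = {hotel, india, kilo} ∖ {hotel, india, kilo} = ∅.


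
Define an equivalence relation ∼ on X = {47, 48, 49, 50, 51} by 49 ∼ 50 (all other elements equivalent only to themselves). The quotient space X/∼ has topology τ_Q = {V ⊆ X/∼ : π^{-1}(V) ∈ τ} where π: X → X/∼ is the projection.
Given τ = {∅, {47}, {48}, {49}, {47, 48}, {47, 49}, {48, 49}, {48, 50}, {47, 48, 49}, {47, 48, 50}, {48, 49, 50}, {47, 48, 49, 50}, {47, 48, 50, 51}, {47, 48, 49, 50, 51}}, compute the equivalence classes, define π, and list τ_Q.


X/∼ = {[47], [48], [49=50], [51]}; |τ_Q| = 7.

Equivalence classes: [47], [48], [49=50], [51].
Quotient map π: X → X/∼ sends 47 ↦ [47], 48 ↦ [48], 49 ↦ [49=50], 50 ↦ [49=50], 51 ↦ [51].
For each subset V ⊆ X/∼, compute π^{-1}(V) ⊆ X and check whether π^{-1}(V) ∈ τ. V is open in τ_Q iff π^{-1}(V) ∈ τ.
  V = {}: π^{-1}(V) = ∅ ∈ τ ✓.
  V = {[47]}: π^{-1}(V) = {47} ∈ τ ✓.
  V = {[48]}: π^{-1}(V) = {48} ∈ τ ✓.
  V = {[47], [48]}: π^{-1}(V) = {47, 48} ∈ τ ✓.
  V = {[49=50]}: π^{-1}(V) = {49, 50} ∉ τ ✗.
  V = {[47], [49=50]}: π^{-1}(V) = {47, 49, 50} ∉ τ ✗.
  V = {[48], [49=50]}: π^{-1}(V) = {48, 49, 50} ∈ τ ✓.
  V = {[47], [48], [49=50]}: π^{-1}(V) = {47, 48, 49, 50} ∈ τ ✓.
  V = {[51]}: π^{-1}(V) = {51} ∉ τ ✗.
  V = {[47], [51]}: π^{-1}(V) = {47, 51} ∉ τ ✗.
  V = {[48], [51]}: π^{-1}(V) = {48, 51} ∉ τ ✗.
  V = {[47], [48], [51]}: π^{-1}(V) = {47, 48, 51} ∉ τ ✗.
  V = {[49=50], [51]}: π^{-1}(V) = {49, 50, 51} ∉ τ ✗.
  V = {[47], [49=50], [51]}: π^{-1}(V) = {47, 49, 50, 51} ∉ τ ✗.
  V = {[48], [49=50], [51]}: π^{-1}(V) = {48, 49, 50, 51} ∉ τ ✗.
  V = {[47], [48], [49=50], [51]}: π^{-1}(V) = {47, 48, 49, 50, 51} ∈ τ ✓.
Open sets in the quotient: τ_Q = {{}, {[47]}, {[48]}, {[47], [48]}, {[48], [49=50]}, {[47], [48], [49=50]}, {[47], [48], [49=50], [51]}} (7 elements).


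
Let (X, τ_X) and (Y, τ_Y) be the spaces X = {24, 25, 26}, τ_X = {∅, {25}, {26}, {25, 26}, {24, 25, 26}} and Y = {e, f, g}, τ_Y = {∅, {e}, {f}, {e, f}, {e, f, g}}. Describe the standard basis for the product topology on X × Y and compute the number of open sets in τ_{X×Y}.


Basis B = {∅ × ∅, {25} × {e}, {25} × {f}, {26} × {e}, {26} × {f}, {25} × {e, f}, {25, 26} × {e}, {25, 26} × {f}, {26} × {e, f}, {24, 25, 26} × {e}, {24, 25, 26} × {f}, {25} × {e, f, g}, {26} × {e, f, g}, {25, 26} × {e, f}, {24, 25, 26} × {e, f}, {25, 26} × {e, f, g}, {24, 25, 26} × {e, f, g}}; |τ_{X×Y}| = 48.

Enumerate products U × V with U ∈ τ_X, V ∈ τ_Y (deduplicated):
  ∅ × ∅ = {} (∅)
  {25} × {e} = {(25,e)}
  {25} × {f} = {(25,f)}
  {26} × {e} = {(26,e)}
  {26} × {f} = {(26,f)}
  {25} × {e, f} = {(25,e), (25,f)}
  {25, 26} × {e} = {(25,e), (26,e)}
  {25, 26} × {f} = {(25,f), (26,f)}
  {26} × {e, f} = {(26,e), (26,f)}
  {24, 25, 26} × {e} = {(24,e), (25,e), (26,e)}
  {24, 25, 26} × {f} = {(24,f), (25,f), (26,f)}
  {25} × {e, f, g} = {(25,e), (25,f), (25,g)}
  {26} × {e, f, g} = {(26,e), (26,f), (26,g)}
  {25, 26} × {e, f} = {(25,e), (25,f), (26,e), (26,f)}
  {24, 25, 26} × {e, f} = {(24,e), (24,f), (25,e), (25,f), (26,e), (26,f)}
  {25, 26} × {e, f, g} = {(25,e), (25,f), (25,g), (26,e), (26,f), (26,g)}
  {24, 25, 26} × {e, f, g} = {(24,e), (24,f), (24,g), (25,e), (25,f), (25,g), (26,e), (26,f), (26,g)}
These 17 distinct sets form the basis B.
Close under arbitrary unions to get τ_{X×Y}; counting gives |τ_{X×Y}| = 48.


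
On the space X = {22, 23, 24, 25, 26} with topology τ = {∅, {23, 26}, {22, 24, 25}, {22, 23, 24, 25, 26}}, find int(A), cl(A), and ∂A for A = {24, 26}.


int(A) = ∅, cl(A) = {22, 23, 24, 25, 26}, ∂A = {22, 23, 24, 25, 26}.

Closed sets in (X, τ) are complements of opens:
  closed(X, τ) = {∅, {23, 26}, {22, 24, 25}, {22, 23, 24, 25, 26}}.
int(A) = ⋃ {U ∈ τ : U ⊆ A}. Opens contained in A: ∅.
Taking the union of these: int(A) = ∅.
cl(A) = ⋂ {C closed : A ⊆ C}. Closed sets containing A: {22, 23, 24, 25, 26}.
Intersecting these: cl(A) = {22, 23, 24, 25, 26}.
∂A = cl(A) ∖ int(A) = {22, 23, 24, 25, 26} ∖ ∅ = {22, 23, 24, 25, 26}.


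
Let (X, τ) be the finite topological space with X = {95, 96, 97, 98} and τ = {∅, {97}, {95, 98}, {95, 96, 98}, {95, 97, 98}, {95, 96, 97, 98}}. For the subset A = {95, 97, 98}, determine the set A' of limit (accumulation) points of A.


A' = {95, 96, 98}

For each x ∈ X, list the open sets U ∈ τ with x ∈ U, then check whether U ∩ (A ∖ {x}) ≠ ∅ for every such U.
  x = 95: opens ∋ x are {95, 98}, {95, 96, 98}, {95, 97, 98}, {95, 96, 97, 98}; each meets A ∖ {95}, so x IS a limit point.
  x = 96: opens ∋ x are {95, 96, 98}, {95, 96, 97, 98}; each meets A ∖ {96}, so x IS a limit point.
  x = 97: open {97} ∋ x has {97} ∩ (A ∖ {97}) = ∅, so x is NOT a limit point.
  x = 98: opens ∋ x are {95, 98}, {95, 96, 98}, {95, 97, 98}, {95, 96, 97, 98}; each meets A ∖ {98}, so x IS a limit point.
Collecting: A' = {95, 96, 98}.


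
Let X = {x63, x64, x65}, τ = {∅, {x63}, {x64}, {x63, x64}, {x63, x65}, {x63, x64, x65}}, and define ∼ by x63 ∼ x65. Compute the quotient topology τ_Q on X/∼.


X/∼ = {[x63=x65], [x64]}; |τ_Q| = 4.

Equivalence classes: [x63=x65], [x64].
Quotient map π: X → X/∼ sends x63 ↦ [x63=x65], x64 ↦ [x64], x65 ↦ [x63=x65].
For each subset V ⊆ X/∼, compute π^{-1}(V) ⊆ X and check whether π^{-1}(V) ∈ τ. V is open in τ_Q iff π^{-1}(V) ∈ τ.
  V = {}: π^{-1}(V) = ∅ ∈ τ ✓.
  V = {[x63=x65]}: π^{-1}(V) = {x63, x65} ∈ τ ✓.
  V = {[x64]}: π^{-1}(V) = {x64} ∈ τ ✓.
  V = {[x63=x65], [x64]}: π^{-1}(V) = {x63, x64, x65} ∈ τ ✓.
Open sets in the quotient: τ_Q = {{}, {[x63=x65]}, {[x64]}, {[x63=x65], [x64]}} (4 elements).


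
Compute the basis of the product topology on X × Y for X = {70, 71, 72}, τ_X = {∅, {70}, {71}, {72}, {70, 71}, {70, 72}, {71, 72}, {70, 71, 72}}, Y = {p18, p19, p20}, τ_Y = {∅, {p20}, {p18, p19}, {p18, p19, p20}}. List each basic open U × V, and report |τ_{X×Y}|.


Basis B = {∅ × ∅, {70} × {p20}, {71} × {p20}, {72} × {p20}, {70} × {p18, p19}, {70, 71} × {p20}, {70, 72} × {p20}, {71} × {p18, p19}, {71, 72} × {p20}, {72} × {p18, p19}, {70} × {p18, p19, p20}, {70, 71, 72} × {p20}, {71} × {p18, p19, p20}, {72} × {p18, p19, p20}, {70, 71} × {p18, p19}, {70, 72} × {p18, p19}, {71, 72} × {p18, p19}, {70, 71} × {p18, p19, p20}, {70, 72} × {p18, p19, p20}, {70, 71, 72} × {p18, p19}, {71, 72} × {p18, p19, p20}, {70, 71, 72} × {p18, p19, p20}}; |τ_{X×Y}| = 64.

Enumerate products U × V with U ∈ τ_X, V ∈ τ_Y (deduplicated):
  ∅ × ∅ = {} (∅)
  {70} × {p20} = {(70,p20)}
  {71} × {p20} = {(71,p20)}
  {72} × {p20} = {(72,p20)}
  {70} × {p18, p19} = {(70,p18), (70,p19)}
  {70, 71} × {p20} = {(70,p20), (71,p20)}
  {70, 72} × {p20} = {(70,p20), (72,p20)}
  {71} × {p18, p19} = {(71,p18), (71,p19)}
  {71, 72} × {p20} = {(71,p20), (72,p20)}
  {72} × {p18, p19} = {(72,p18), (72,p19)}
  {70} × {p18, p19, p20} = {(70,p18), (70,p19), (70,p20)}
  {70, 71, 72} × {p20} = {(70,p20), (71,p20), (72,p20)}
  {71} × {p18, p19, p20} = {(71,p18), (71,p19), (71,p20)}
  {72} × {p18, p19, p20} = {(72,p18), (72,p19), (72,p20)}
  {70, 71} × {p18, p19} = {(70,p18), (70,p19), (71,p18), (71,p19)}
  {70, 72} × {p18, p19} = {(70,p18), (70,p19), (72,p18), (72,p19)}
  {71, 72} × {p18, p19} = {(71,p18), (71,p19), (72,p18), (72,p19)}
  {70, 71} × {p18, p19, p20} = {(70,p18), (70,p19), (70,p20), (71,p18), (71,p19), (71,p20)}
  {70, 72} × {p18, p19, p20} = {(70,p18), (70,p19), (70,p20), (72,p18), (72,p19), (72,p20)}
  {70, 71, 72} × {p18, p19} = {(70,p18), (70,p19), (71,p18), (71,p19), (72,p18), (72,p19)}
  {71, 72} × {p18, p19, p20} = {(71,p18), (71,p19), (71,p20), (72,p18), (72,p19), (72,p20)}
  {70, 71, 72} × {p18, p19, p20} = {(70,p18), (70,p19), (70,p20), (71,p18), (71,p19), (71,p20), (72,p18), (72,p19), (72,p20)}
These 22 distinct sets form the basis B.
Close under arbitrary unions to get τ_{X×Y}; counting gives |τ_{X×Y}| = 64.


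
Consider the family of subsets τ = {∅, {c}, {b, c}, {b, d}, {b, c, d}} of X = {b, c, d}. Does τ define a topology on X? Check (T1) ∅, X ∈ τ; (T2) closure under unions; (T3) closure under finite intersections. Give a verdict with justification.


τ is NOT a topology on X.

Axiom (T1): ∅ ∈ τ? Yes; X ∈ τ? Yes.
Axiom (T2/T3): check pairwise unions and intersections of members of τ.
Counterexample for (T3): {b, c} ∩ {b, d} = {b} ∉ τ. Therefore τ is NOT a topology.


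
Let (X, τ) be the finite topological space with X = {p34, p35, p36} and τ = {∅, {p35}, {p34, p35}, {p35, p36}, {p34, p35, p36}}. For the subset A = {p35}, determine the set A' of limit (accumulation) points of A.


A' = {p34, p36}

For each x ∈ X, list the open sets U ∈ τ with x ∈ U, then check whether U ∩ (A ∖ {x}) ≠ ∅ for every such U.
  x = p34: opens ∋ x are {p34, p35}, {p34, p35, p36}; each meets A ∖ {p34}, so x IS a limit point.
  x = p35: open {p35} ∋ x has {p35} ∩ (A ∖ {p35}) = ∅, so x is NOT a limit point.
  x = p36: opens ∋ x are {p35, p36}, {p34, p35, p36}; each meets A ∖ {p36}, so x IS a limit point.
Collecting: A' = {p34, p36}.


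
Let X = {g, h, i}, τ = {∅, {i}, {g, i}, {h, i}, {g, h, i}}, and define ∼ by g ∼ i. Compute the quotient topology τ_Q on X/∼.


X/∼ = {[g=i], [h]}; |τ_Q| = 3.

Equivalence classes: [g=i], [h].
Quotient map π: X → X/∼ sends g ↦ [g=i], h ↦ [h], i ↦ [g=i].
For each subset V ⊆ X/∼, compute π^{-1}(V) ⊆ X and check whether π^{-1}(V) ∈ τ. V is open in τ_Q iff π^{-1}(V) ∈ τ.
  V = {}: π^{-1}(V) = ∅ ∈ τ ✓.
  V = {[g=i]}: π^{-1}(V) = {g, i} ∈ τ ✓.
  V = {[h]}: π^{-1}(V) = {h} ∉ τ ✗.
  V = {[g=i], [h]}: π^{-1}(V) = {g, h, i} ∈ τ ✓.
Open sets in the quotient: τ_Q = {{}, {[g=i]}, {[g=i], [h]}} (3 elements).


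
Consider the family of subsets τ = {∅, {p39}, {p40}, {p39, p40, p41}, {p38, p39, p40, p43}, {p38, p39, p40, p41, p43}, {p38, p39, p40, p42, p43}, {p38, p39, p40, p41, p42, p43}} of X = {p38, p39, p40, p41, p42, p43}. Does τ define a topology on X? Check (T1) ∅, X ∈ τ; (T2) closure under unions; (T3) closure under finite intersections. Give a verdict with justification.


τ is NOT a topology on X.

Axiom (T1): ∅ ∈ τ? Yes; X ∈ τ? Yes.
Axiom (T2/T3): check pairwise unions and intersections of members of τ.
Counterexample for (T2): {p39} ∪ {p40} = {p39, p40} ∉ τ. Therefore τ is NOT a topology.
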